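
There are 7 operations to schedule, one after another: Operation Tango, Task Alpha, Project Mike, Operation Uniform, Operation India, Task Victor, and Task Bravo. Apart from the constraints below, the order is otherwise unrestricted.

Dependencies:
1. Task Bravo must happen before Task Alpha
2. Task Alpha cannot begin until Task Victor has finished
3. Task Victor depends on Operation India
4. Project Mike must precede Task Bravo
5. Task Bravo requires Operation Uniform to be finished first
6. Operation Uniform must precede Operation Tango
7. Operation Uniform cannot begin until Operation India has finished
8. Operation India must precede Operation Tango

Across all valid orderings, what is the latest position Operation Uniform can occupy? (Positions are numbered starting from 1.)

The operations that are forced after Operation Uniform, directly or by a chain of constraints, are Operation Tango, Task Alpha, Task Bravo. That's 3 operations.
So at least 3 operations follow Operation Uniform, putting Operation Uniform no later than position 4. That position is achievable by scheduling everything else first.

4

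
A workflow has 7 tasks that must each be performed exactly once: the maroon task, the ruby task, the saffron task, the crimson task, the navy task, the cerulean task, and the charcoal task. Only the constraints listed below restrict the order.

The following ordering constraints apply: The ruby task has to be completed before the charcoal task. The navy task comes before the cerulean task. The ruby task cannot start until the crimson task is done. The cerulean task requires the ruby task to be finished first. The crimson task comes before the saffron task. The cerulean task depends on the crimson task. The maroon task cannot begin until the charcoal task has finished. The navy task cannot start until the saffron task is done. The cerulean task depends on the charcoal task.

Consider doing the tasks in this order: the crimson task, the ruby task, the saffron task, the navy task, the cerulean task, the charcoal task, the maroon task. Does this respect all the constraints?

No

Here the charcoal task comes after the cerulean task.
But one of the constraints requires the charcoal task before the cerulean task, so this ordering violates it.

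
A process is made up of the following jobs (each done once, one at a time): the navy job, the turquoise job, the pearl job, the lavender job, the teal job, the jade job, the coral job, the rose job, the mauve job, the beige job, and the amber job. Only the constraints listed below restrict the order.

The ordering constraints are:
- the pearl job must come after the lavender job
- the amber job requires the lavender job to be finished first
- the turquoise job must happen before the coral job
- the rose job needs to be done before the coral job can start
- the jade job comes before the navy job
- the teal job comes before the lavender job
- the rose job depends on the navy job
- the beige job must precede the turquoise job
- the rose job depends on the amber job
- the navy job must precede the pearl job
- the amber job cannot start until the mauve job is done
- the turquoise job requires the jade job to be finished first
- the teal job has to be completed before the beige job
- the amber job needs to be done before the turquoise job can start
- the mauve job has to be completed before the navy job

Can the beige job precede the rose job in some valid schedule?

Nothing in the constraints forces the rose job before the beige job — there is no chain from the rose job to the beige job.
So a valid ordering placing the beige job earlier than the rose job exists.

Yes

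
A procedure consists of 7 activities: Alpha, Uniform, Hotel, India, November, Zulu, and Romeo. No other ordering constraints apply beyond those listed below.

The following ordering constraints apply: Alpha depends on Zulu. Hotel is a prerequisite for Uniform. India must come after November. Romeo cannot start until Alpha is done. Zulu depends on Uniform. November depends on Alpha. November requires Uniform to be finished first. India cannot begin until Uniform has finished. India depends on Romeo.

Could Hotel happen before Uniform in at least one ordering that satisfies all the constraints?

Yes

Hotel is actually forced before Uniform by the constraints, so certainly some valid ordering has Hotel first.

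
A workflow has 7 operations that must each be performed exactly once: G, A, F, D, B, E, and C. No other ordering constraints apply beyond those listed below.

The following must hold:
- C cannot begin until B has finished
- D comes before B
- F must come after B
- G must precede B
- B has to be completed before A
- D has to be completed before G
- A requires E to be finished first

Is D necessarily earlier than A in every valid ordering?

Yes

There is a constraint chain D → B → A.
So D must precede A in any valid ordering.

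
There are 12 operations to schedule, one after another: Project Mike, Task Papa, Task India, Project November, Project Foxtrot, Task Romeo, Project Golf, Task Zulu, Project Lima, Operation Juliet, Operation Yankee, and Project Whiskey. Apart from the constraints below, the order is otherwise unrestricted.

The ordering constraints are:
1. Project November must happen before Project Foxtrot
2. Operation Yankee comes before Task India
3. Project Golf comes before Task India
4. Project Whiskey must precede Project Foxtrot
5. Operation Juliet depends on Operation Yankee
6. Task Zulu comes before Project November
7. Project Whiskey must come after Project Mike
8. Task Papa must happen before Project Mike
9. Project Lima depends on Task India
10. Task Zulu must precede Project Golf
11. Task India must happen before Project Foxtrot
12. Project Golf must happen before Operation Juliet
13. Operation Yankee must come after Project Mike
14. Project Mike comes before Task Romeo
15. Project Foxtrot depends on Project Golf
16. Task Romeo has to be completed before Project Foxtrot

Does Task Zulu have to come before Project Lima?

There is a constraint chain Task Zulu → Project Golf → Task India → Project Lima.
Hence Task Zulu necessarily comes before Project Lima.

Yes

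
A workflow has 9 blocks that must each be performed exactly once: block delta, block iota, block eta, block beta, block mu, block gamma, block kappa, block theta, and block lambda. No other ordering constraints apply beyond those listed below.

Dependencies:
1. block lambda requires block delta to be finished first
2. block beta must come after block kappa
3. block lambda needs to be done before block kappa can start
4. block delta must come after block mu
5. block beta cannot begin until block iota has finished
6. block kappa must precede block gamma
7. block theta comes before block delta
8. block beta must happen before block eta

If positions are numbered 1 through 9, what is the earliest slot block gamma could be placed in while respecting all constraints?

Working backwards through the constraints from block gamma, its full set of required predecessors is block delta, block mu, block kappa, block theta, block lambda — 5 of them.
So at minimum 5 blocks come before block gamma, putting block gamma no earlier than position 6. That position is achievable by scheduling exactly those predecessors first.

6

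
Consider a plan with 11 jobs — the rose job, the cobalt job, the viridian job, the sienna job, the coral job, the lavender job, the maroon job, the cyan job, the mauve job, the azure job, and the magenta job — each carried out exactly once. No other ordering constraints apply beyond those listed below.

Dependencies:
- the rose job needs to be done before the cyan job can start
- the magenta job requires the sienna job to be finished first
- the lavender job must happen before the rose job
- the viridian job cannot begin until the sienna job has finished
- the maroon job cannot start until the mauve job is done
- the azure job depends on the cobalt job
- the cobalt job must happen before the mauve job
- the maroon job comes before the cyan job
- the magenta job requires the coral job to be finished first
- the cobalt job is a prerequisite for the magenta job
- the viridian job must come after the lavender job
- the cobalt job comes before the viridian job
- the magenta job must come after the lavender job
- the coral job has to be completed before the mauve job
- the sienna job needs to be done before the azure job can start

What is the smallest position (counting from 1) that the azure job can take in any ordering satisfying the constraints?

Working backwards through the constraints from the azure job, its full set of required predecessors is the cobalt job, the sienna job — 2 of them.
So at minimum 2 jobs come before the azure job, putting the azure job no earlier than position 3. That position is achievable by scheduling exactly those predecessors first.

3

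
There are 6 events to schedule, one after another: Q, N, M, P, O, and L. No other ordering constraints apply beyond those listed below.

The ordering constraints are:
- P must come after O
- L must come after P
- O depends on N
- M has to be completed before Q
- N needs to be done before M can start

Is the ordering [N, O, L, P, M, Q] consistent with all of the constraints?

In the proposed order, L appears before P.
Since P is required before L, the ordering is invalid.

No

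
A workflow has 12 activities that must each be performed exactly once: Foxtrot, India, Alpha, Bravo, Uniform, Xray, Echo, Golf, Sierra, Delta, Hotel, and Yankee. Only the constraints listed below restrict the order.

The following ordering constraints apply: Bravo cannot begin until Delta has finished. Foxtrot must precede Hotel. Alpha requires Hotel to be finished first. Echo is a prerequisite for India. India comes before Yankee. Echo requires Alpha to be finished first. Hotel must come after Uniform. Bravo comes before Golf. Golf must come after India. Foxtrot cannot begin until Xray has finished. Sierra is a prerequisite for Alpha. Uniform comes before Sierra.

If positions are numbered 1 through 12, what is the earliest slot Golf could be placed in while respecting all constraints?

The activities that are forced before Golf, directly or transitively, are Foxtrot, India, Alpha, Bravo, Uniform, Xray, Echo, Sierra, Delta, Hotel. That's 10 activities.
With 10 mandatory predecessors, the earliest Golf can sit is position 10+1 = 11, and placing just those 10 first achieves it.

11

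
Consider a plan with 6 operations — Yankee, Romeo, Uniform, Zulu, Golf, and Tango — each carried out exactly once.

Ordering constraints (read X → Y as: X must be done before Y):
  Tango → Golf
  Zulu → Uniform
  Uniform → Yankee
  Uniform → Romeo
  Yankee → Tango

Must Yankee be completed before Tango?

Yes

Following the dependencies: Yankee → Tango.
Hence Yankee necessarily comes before Tango.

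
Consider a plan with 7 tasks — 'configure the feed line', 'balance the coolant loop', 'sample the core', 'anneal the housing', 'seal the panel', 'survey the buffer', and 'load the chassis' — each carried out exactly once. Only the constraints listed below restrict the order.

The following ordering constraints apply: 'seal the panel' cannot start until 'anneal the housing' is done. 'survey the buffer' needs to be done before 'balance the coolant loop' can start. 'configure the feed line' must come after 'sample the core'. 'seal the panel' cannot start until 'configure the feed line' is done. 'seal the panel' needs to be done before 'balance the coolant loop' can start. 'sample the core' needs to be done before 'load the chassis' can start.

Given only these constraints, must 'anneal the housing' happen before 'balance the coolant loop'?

Tracing the constraints gives a chain: 'anneal the housing' → 'seal the panel' → 'balance the coolant loop'.
So 'anneal the housing' must precede 'balance the coolant loop' in any valid ordering.

Yes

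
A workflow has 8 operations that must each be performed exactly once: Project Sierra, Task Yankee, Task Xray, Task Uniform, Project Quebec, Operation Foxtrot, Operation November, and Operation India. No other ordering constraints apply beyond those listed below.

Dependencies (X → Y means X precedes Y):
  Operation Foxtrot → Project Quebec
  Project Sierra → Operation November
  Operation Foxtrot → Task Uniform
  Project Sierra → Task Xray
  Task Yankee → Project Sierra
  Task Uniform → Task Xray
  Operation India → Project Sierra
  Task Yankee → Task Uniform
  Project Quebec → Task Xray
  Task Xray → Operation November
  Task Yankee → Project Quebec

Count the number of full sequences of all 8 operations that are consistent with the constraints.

52

The operations with no prerequisites are Task Yankee, Operation Foxtrot, Operation India; any of them can be placed first.
Counting all ways to extend the partial order to a total order gives 52.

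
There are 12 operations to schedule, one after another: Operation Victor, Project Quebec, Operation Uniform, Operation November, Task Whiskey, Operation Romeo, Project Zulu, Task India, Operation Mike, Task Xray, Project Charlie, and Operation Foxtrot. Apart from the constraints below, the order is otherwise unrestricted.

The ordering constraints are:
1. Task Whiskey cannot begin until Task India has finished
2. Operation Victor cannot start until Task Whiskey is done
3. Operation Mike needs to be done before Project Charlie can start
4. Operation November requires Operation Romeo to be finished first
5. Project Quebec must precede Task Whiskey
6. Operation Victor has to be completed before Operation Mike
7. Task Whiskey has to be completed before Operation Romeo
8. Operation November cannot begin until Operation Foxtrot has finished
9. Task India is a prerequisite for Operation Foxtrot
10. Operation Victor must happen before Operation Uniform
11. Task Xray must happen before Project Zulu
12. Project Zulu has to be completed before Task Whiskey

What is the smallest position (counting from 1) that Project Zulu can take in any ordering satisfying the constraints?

The only operation forced before Project Zulu (directly or transitively) is Task Xray.
With 1 mandatory predecessor, the earliest Project Zulu can sit is position 1+1 = 2, and placing just that one first achieves it.

2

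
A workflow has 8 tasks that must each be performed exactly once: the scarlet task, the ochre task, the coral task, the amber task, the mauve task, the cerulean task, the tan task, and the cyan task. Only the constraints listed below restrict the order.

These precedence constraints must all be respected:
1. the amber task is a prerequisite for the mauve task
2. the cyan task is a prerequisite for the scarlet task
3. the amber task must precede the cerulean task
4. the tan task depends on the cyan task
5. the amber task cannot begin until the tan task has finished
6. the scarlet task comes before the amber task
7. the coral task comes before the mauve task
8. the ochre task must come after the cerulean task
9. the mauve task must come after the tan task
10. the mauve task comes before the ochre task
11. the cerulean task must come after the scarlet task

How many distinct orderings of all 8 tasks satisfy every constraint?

22

The tasks with no prerequisites are the coral task, the cyan task; any of them can be placed first.
Counting all ways to extend the partial order to a total order gives 22.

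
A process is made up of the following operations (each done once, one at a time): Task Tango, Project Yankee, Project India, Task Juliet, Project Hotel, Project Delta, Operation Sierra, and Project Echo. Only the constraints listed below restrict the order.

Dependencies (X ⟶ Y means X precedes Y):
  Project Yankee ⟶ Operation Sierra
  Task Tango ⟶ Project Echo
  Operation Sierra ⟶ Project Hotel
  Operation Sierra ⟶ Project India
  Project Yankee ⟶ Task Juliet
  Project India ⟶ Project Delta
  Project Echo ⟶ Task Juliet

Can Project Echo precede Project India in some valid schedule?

Yes

Nothing in the constraints forces Project India before Project Echo — there is no chain from Project India to Project Echo.
So a valid ordering placing Project Echo earlier than Project India exists.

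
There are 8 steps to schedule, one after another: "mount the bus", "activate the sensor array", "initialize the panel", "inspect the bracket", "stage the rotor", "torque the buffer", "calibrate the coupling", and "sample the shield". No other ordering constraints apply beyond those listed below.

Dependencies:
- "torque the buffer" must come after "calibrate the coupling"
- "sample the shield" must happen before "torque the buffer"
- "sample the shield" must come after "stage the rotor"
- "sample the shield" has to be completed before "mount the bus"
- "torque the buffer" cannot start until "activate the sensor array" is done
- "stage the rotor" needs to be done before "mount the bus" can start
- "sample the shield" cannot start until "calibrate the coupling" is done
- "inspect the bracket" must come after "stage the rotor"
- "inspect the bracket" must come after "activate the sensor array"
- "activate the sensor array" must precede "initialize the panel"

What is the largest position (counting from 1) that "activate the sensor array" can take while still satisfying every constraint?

5

Every step that must follow "activate the sensor array" has to come after it. Tracing all chains starting from "activate the sensor array", those steps are: "initialize the panel", "inspect the bracket", "torque the buffer" — 3 in total.
With 3 mandatory successors out of 8 steps total, the latest slot for "activate the sensor array" is 8−3 = 5, and it's reachable by doing all non-successors before "activate the sensor array".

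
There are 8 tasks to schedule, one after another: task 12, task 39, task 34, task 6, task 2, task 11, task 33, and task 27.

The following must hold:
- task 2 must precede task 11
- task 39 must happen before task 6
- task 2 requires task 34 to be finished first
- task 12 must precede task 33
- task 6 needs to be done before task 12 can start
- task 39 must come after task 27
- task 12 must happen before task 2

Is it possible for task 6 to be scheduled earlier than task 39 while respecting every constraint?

The constraints give a chain task 39 → task 6, which forces task 39 before task 6.
So no valid ordering can have task 6 before task 39.

No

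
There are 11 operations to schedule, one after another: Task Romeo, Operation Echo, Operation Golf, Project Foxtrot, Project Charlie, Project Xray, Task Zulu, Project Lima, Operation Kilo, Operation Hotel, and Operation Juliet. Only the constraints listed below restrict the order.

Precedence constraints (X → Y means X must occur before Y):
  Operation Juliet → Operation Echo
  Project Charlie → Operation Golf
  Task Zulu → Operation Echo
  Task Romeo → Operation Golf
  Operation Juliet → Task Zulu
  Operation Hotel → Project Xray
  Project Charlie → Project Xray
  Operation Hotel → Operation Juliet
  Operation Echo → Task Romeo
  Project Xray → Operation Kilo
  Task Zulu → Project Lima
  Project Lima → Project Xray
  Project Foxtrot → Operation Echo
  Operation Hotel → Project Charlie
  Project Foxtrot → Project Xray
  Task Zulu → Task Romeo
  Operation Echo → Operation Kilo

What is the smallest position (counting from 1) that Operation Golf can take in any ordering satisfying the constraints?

Every operation that must precede Operation Golf has to come before it. Tracing all chains that end at Operation Golf, those operations are: Task Romeo, Operation Echo, Project Foxtrot, Project Charlie, Task Zulu, Operation Hotel, Operation Juliet — 7 in total.
So at minimum 7 operations come before Operation Golf, putting Operation Golf no earlier than position 8. That position is achievable by scheduling exactly those predecessors first.

8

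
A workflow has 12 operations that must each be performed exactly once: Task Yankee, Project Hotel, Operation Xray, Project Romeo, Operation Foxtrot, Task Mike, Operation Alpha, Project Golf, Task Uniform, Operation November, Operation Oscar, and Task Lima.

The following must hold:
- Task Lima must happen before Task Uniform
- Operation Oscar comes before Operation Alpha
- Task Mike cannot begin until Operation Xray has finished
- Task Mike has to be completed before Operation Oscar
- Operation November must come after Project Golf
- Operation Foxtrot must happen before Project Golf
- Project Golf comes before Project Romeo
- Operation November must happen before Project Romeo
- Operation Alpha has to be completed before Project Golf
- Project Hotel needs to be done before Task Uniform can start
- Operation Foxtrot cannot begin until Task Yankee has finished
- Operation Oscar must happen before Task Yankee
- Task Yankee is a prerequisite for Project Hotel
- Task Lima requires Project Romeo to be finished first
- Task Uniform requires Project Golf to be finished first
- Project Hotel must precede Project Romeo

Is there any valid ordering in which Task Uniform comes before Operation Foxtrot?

Following Operation Foxtrot → Project Golf → Task Uniform, Operation Foxtrot must precede Task Uniform in every valid ordering.
Hence Task Uniform can never be scheduled before Operation Foxtrot.

No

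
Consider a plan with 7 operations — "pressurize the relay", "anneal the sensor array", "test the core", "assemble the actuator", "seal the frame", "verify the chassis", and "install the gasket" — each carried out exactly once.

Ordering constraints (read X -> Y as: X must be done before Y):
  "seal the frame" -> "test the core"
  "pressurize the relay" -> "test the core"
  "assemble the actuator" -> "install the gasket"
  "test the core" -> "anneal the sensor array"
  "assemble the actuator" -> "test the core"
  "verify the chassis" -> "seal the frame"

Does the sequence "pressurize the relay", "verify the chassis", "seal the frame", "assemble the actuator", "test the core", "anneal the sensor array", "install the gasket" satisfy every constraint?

Checking each listed constraint against this order: for instance, "pressurize the relay" is in position 1 and "test the core" in position 5, so that constraint holds — and the remaining constraints check out the same way.

Yes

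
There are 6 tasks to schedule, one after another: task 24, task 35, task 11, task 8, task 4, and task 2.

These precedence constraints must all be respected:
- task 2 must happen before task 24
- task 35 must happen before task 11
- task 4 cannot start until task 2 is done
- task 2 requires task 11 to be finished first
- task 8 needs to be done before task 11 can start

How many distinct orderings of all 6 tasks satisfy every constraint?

2 tasks have no prerequisites (task 35, task 8), so any of them could come first.
Counting all ways to extend the partial order to a total order gives 4.

4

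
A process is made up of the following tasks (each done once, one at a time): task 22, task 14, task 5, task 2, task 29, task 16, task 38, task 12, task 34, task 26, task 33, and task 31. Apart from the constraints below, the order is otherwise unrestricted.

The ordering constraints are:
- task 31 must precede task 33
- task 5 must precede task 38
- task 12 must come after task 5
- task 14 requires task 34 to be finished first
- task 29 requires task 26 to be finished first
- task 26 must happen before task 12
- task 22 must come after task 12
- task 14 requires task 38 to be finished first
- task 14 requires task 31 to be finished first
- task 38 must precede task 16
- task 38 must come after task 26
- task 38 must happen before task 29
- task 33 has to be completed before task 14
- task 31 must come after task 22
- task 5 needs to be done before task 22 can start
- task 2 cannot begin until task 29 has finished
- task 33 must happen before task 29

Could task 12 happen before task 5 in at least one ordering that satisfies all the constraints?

No

There is a dependency chain task 5 → task 12, so task 12 always comes after task 5.
Hence task 12 can never be scheduled before task 5.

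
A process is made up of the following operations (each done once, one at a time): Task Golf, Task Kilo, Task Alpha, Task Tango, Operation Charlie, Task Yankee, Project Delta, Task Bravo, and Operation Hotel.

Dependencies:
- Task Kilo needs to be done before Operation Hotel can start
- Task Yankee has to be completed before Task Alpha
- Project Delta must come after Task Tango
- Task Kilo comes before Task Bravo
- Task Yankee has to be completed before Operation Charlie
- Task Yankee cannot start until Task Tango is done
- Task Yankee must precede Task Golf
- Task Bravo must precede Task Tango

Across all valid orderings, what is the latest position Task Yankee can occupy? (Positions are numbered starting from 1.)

The operations that are forced after Task Yankee, directly or by a chain of constraints, are Task Golf, Task Alpha, Operation Charlie. That's 3 operations.
With 3 mandatory successors out of 9 operations total, the latest slot for Task Yankee is 9−3 = 6, and it's reachable by doing all non-successors before Task Yankee.

6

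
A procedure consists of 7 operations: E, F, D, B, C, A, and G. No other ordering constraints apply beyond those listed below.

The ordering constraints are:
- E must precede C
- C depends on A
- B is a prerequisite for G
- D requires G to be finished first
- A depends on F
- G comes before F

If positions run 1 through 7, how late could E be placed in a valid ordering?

The only operation forced after E (directly or by a chain) is C.
So at least 1 operation follows E, putting E no later than position 6. That position is achievable by scheduling everything else first.

6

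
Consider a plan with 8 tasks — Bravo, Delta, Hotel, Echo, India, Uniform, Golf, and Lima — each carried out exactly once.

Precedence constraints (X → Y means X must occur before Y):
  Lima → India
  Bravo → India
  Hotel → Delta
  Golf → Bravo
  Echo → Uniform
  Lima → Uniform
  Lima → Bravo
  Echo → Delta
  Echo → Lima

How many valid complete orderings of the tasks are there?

264

The tasks with no prerequisites are Hotel, Echo, Golf; any of them can be placed first.
Enumerating by repeatedly choosing an available task (one whose prerequisites are all placed) gives 264 distinct complete orderings.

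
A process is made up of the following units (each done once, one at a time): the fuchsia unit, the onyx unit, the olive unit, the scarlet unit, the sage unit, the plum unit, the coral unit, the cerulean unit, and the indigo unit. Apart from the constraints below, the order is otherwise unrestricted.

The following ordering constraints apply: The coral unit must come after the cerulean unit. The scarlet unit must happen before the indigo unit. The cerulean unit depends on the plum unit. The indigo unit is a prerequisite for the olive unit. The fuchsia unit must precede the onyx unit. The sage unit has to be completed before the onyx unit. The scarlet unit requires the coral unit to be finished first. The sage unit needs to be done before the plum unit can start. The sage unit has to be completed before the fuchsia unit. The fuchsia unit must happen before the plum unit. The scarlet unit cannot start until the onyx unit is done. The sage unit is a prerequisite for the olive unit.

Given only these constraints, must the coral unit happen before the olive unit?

There is a constraint chain the coral unit → the scarlet unit → the indigo unit → the olive unit.
Hence the coral unit necessarily comes before the olive unit.

Yes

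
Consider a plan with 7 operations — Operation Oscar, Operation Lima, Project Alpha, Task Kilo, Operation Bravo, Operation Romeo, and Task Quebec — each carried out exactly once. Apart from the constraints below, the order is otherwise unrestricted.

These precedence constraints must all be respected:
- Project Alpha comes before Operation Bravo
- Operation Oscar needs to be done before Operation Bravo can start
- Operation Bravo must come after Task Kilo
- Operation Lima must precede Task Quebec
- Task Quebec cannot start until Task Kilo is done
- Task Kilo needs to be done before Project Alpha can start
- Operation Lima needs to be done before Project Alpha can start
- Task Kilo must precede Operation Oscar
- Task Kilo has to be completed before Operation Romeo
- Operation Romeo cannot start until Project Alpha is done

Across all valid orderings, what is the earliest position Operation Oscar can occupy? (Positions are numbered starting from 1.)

The only operation forced before Operation Oscar (directly or transitively) is Task Kilo.
So at minimum 1 operation comes before Operation Oscar, putting Operation Oscar no earlier than position 2. That position is achievable by scheduling exactly that predecessor first.

2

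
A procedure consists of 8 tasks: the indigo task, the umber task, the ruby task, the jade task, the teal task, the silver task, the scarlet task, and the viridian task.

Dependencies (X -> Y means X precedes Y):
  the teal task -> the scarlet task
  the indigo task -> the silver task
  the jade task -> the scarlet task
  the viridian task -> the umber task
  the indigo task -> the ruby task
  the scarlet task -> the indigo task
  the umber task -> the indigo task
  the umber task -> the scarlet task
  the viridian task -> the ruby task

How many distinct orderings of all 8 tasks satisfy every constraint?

24

3 tasks have no prerequisites (the jade task, the teal task, the viridian task), so any of them could come first.
Counting all ways to extend the partial order to a total order gives 24.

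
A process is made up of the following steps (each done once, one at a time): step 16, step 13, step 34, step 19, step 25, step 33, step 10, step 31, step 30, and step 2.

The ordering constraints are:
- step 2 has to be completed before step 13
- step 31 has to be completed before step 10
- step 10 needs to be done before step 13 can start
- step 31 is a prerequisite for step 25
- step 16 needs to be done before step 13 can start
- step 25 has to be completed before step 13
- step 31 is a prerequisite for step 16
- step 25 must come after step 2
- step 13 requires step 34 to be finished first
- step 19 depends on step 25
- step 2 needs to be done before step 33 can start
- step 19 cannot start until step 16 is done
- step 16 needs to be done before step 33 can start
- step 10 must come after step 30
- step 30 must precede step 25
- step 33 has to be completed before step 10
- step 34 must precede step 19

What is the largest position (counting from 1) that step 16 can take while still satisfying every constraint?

Every step that must follow step 16 has to come after it. Tracing all chains starting from step 16, those steps are: step 13, step 19, step 33, step 10 — 4 in total.
So at least 4 steps follow step 16, putting step 16 no later than position 6. That position is achievable by scheduling everything else first.

6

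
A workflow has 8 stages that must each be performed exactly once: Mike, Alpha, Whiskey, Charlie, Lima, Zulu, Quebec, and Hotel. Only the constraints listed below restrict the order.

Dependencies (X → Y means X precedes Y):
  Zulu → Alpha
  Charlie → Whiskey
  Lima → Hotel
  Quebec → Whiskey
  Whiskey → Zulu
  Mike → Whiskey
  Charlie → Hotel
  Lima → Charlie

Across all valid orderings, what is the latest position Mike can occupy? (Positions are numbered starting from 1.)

5

Every stage that must follow Mike has to come after it. Tracing all chains starting from Mike, those stages are: Alpha, Whiskey, Zulu — 3 in total.
So at least 3 stages follow Mike, putting Mike no later than position 5. That position is achievable by scheduling everything else first.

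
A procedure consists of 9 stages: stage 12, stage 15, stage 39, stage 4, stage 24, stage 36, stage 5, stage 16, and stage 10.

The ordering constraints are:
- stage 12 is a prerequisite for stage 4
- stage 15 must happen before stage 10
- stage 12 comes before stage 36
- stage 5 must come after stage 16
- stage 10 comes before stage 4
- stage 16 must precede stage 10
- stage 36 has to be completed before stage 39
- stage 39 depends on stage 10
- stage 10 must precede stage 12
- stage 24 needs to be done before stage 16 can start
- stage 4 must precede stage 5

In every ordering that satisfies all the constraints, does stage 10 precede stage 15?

No

In fact the dependencies run the other way: stage 15 → stage 10.
So stage 10 does not have to come before stage 15 — it cannot.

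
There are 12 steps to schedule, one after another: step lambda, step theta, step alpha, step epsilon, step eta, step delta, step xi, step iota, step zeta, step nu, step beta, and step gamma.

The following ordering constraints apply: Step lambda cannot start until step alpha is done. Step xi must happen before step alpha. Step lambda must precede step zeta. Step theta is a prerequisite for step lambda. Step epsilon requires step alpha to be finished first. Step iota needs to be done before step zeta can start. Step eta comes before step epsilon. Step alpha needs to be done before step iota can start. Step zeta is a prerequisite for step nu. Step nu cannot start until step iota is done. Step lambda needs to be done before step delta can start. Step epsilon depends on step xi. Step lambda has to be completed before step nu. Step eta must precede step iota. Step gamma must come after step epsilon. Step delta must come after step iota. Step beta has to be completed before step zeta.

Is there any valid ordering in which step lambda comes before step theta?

There is a dependency chain step theta → step lambda, so step lambda always comes after step theta.
So no valid ordering can have step lambda before step theta.

No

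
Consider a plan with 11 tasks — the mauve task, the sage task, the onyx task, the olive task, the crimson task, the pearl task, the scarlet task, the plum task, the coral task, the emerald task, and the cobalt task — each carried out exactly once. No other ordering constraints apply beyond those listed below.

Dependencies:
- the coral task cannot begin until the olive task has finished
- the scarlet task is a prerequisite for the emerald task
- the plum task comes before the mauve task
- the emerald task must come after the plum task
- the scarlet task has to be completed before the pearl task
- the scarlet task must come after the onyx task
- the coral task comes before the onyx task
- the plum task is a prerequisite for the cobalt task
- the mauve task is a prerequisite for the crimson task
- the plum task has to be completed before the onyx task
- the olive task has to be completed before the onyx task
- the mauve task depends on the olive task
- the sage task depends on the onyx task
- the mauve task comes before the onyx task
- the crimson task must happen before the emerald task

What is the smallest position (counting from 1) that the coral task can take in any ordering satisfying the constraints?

The only task forced before the coral task (directly or transitively) is the olive task.
So at minimum 1 task comes before the coral task, putting the coral task no earlier than position 2. That position is achievable by scheduling exactly that predecessor first.

2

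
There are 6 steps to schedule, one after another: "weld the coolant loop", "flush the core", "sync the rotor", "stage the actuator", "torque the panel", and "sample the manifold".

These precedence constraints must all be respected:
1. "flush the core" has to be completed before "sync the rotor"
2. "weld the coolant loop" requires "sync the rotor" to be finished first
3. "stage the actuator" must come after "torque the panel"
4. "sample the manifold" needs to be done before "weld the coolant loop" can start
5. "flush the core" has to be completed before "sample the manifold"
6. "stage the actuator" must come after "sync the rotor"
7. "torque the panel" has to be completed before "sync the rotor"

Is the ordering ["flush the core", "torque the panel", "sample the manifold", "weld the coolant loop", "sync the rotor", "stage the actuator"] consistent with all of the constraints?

No

In the proposed order, "weld the coolant loop" appears before "sync the rotor".
But one of the constraints requires "sync the rotor" before "weld the coolant loop", so this ordering violates it.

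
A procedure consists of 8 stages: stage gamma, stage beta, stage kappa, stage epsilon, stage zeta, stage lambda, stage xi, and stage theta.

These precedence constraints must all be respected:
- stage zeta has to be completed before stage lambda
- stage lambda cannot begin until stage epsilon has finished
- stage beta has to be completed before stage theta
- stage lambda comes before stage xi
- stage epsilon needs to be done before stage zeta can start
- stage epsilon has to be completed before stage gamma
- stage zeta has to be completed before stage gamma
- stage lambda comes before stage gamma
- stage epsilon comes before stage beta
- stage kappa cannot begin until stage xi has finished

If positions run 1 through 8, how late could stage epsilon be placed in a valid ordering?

The stages that are forced after stage epsilon, directly or by a chain of constraints, are stage gamma, stage beta, stage kappa, stage zeta, stage lambda, stage xi, stage theta. That's 7 stages.
With 7 mandatory successors out of 8 stages total, the latest slot for stage epsilon is 8−7 = 1, and it's reachable by doing all non-successors before stage epsilon.

1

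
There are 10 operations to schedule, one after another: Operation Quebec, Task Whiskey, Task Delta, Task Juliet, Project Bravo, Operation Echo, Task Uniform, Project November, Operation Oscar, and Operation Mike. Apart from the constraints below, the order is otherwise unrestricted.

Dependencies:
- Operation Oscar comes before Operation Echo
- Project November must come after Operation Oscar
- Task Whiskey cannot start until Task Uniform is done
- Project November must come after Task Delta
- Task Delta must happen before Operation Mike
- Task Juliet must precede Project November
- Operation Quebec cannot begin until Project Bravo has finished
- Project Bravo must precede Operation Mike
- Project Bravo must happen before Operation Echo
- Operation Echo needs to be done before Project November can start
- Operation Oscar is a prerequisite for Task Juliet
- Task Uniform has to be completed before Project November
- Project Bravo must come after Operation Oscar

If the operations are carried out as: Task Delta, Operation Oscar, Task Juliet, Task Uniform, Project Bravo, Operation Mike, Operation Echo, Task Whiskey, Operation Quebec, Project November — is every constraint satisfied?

Yes

Going through the constraints one by one, each required predecessor appears earlier in the sequence than its dependent — e.g. Task Delta (position 1) is before Project November (position 10), as required.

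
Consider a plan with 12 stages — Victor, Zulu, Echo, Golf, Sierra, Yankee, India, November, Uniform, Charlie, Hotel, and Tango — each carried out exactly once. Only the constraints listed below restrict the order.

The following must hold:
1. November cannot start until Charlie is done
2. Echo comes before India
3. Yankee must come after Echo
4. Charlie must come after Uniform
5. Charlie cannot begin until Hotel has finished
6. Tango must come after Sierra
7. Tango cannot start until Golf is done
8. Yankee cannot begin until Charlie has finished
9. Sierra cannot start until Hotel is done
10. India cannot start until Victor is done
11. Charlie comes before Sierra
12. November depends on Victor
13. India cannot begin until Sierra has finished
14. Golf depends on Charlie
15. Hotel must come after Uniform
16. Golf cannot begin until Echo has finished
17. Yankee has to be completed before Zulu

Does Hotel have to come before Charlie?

Yes

Following the dependencies: Hotel → Charlie.
That forces Hotel before Charlie in every valid schedule.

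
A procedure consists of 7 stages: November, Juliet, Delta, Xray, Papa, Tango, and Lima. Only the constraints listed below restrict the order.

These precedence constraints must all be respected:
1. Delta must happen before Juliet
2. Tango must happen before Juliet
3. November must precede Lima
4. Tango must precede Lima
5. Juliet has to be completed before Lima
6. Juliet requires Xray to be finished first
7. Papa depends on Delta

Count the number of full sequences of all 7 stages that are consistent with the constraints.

138

4 stages have no prerequisites (November, Delta, Xray, Tango), so any of them could come first.
Enumerating by repeatedly choosing an available stage (one whose prerequisites are all placed) gives 138 distinct complete orderings.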